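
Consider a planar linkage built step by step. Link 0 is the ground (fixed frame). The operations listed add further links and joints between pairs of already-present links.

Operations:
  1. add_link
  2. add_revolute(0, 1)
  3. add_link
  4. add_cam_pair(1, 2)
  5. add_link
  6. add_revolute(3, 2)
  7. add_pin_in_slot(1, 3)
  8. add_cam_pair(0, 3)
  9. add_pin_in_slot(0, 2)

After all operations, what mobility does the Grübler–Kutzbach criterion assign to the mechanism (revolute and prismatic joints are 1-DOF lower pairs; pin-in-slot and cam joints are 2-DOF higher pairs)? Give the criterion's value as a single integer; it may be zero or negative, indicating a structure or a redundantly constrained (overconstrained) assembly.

(L,J1,J2)=(1,0,0); link0 fixed
link1: (2,0,0)
R 0-1 [J1]: (2,1,0)
link2: (3,1,0)
C 1-2 [J2]: (3,1,1)
link3: (4,1,1)
R 3-2 [J1]: (4,2,1)
PS 1-3 [J2]: (4,2,2)
C 0-3 [J2]: (4,2,3)
PS 0-2 [J2]: (4,2,4)
Grübler: 3·3 − 2·2 − 4 = 1

M = 1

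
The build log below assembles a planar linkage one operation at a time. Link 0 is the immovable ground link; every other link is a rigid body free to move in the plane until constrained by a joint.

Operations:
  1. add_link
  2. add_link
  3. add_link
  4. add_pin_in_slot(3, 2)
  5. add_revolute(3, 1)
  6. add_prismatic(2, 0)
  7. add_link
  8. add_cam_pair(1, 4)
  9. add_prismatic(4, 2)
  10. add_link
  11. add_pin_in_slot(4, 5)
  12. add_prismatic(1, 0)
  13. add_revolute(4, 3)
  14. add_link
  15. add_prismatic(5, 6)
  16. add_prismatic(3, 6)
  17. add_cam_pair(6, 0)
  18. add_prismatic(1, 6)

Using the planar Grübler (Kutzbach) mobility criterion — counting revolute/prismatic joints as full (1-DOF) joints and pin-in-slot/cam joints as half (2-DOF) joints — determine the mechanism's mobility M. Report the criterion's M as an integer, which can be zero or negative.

(L,J1,J2)=(1,0,0); link0 fixed
link1: (2,0,0)
link2: (3,0,0)
link3: (4,0,0)
PS 3-2 [J2]: (4,0,1)
R 3-1 [J1]: (4,1,1)
P 2-0 [J1]: (4,2,1)
link4: (5,2,1)
C 1-4 [J2]: (5,2,2)
P 4-2 [J1]: (5,3,2)
link5: (6,3,2)
PS 4-5 [J2]: (6,3,3)
P 1-0 [J1]: (6,4,3)
R 4-3 [J1]: (6,5,3)
link6: (7,5,3)
P 5-6 [J1]: (7,6,3)
P 3-6 [J1]: (7,7,3)
C 6-0 [J2]: (7,7,4)
P 1-6 [J1]: (7,8,4)
Grübler: 3·6 − 2·8 − 4 = -2

M = -2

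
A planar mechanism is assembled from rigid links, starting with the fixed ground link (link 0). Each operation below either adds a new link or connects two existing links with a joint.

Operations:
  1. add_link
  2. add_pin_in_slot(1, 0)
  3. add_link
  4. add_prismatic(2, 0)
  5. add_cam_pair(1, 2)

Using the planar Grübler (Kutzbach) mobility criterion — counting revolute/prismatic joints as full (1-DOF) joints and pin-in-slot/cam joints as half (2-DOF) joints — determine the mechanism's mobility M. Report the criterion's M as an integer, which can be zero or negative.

ground; <1,0,0>
#1 <2,0,0>
PS:1↔0 J2 <2,0,1>
#2 <3,0,1>
P:2↔0 J1 <3,1,1>
C:1↔2 J2 <3,1,2>
3×2 − 2×1 − 1×2 = 2

M = 2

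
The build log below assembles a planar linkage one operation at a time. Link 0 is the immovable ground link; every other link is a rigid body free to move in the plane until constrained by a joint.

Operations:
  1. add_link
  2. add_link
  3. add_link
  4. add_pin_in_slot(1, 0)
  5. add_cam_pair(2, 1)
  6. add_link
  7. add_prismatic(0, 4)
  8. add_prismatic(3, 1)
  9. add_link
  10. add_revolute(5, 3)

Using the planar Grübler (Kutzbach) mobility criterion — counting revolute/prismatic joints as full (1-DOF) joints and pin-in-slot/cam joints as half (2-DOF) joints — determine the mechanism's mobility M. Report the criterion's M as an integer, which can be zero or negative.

L=1 J1=0 J2=0
add link → L=2 J1=0 J2=0
add link → L=3 J1=0 J2=0
add link → L=4 J1=0 J2=0
PS@1,0 dof=2 J2 → L=4 J1=0 J2=1
C@2,1 dof=2 J2 → L=4 J1=0 J2=2
add link → L=5 J1=0 J2=2
P@0,4 dof=1 J1 → L=5 J1=1 J2=2
P@3,1 dof=1 J1 → L=5 J1=2 J2=2
add link → L=6 J1=2 J2=2
R@5,3 dof=1 J1 → L=6 J1=3 J2=2
M=3(L−1)−2J1−J2=3·5−2·3−2=7

M = 7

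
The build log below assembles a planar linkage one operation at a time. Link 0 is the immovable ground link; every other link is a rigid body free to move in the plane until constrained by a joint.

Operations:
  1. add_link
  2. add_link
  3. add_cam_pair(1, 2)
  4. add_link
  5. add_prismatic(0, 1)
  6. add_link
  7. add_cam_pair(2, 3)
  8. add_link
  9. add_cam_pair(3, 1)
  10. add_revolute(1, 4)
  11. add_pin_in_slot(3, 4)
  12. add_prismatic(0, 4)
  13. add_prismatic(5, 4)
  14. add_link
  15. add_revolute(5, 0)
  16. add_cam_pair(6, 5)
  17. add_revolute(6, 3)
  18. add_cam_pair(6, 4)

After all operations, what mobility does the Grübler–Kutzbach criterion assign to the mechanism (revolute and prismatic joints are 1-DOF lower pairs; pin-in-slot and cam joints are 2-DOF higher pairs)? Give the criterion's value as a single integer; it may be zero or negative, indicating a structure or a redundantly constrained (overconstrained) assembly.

[1;0;0] (link 0 is ground)
L+ [2;0;0]
L+ [3;0;0]
C(1,2)∈J2 [3;0;1]
L+ [4;0;1]
P(0,1)∈J1 [4;1;1]
L+ [5;1;1]
C(2,3)∈J2 [5;1;2]
L+ [6;1;2]
C(3,1)∈J2 [6;1;3]
R(1,4)∈J1 [6;2;3]
PS(3,4)∈J2 [6;2;4]
P(0,4)∈J1 [6;3;4]
P(5,4)∈J1 [6;4;4]
L+ [7;4;4]
R(5,0)∈J1 [7;5;4]
C(6,5)∈J2 [7;5;5]
R(6,3)∈J1 [7;6;5]
C(6,4)∈J2 [7;6;6]
mobility = 18 − 12 − 6 = 0

M = 0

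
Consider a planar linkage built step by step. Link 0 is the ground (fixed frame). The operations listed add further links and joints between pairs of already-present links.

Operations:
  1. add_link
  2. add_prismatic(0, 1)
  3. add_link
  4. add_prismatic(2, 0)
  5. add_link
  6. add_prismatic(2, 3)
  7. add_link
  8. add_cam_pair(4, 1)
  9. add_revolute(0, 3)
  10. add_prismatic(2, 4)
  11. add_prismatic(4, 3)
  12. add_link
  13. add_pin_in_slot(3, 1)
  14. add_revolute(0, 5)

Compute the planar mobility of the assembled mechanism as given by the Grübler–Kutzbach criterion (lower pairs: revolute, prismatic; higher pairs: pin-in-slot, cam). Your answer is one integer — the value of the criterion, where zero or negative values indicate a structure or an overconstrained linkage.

ground; <1,0,0>
#1 <2,0,0>
P:0↔1 J1 <2,1,0>
#2 <3,1,0>
P:2↔0 J1 <3,2,0>
#3 <4,2,0>
P:2↔3 J1 <4,3,0>
#4 <5,3,0>
C:4↔1 J2 <5,3,1>
R:0↔3 J1 <5,4,1>
P:2↔4 J1 <5,5,1>
P:4↔3 J1 <5,6,1>
#5 <6,6,1>
PS:3↔1 J2 <6,6,2>
R:0↔5 J1 <6,7,2>
3×5 − 2×7 − 1×2 = -1

M = -1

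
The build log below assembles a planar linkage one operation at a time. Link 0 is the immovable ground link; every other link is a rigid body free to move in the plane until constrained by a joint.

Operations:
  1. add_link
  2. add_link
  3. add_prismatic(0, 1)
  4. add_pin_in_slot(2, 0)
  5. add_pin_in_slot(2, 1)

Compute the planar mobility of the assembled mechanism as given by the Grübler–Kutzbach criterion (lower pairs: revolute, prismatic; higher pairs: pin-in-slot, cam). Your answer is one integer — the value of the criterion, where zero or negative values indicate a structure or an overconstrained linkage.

[1;0;0] (link 0 is ground)
L+ [2;0;0]
L+ [3;0;0]
P(0,1)∈J1 [3;1;0]
PS(2,0)∈J2 [3;1;1]
PS(2,1)∈J2 [3;1;2]
mobility = 6 − 2 − 2 = 2

M = 2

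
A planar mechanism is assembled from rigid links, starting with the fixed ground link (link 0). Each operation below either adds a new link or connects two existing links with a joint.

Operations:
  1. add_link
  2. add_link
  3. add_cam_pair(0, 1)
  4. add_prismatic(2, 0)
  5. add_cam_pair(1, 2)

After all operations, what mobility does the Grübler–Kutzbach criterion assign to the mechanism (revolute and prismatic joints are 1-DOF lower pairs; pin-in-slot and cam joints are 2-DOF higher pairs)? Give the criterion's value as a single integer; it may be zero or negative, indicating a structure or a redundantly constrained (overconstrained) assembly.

M = 2

link 0 = ground. State L|J1|J2 = 1|0|0
+link1  2|0|0
+link2  3|0|0
C(0,1) f=2→J2  3|0|1
P(2,0) f=1→J1  3|1|1
C(1,2) f=2→J2  3|1|2
M = 3(3−1)−2·1−2 = 6−2−2 = 2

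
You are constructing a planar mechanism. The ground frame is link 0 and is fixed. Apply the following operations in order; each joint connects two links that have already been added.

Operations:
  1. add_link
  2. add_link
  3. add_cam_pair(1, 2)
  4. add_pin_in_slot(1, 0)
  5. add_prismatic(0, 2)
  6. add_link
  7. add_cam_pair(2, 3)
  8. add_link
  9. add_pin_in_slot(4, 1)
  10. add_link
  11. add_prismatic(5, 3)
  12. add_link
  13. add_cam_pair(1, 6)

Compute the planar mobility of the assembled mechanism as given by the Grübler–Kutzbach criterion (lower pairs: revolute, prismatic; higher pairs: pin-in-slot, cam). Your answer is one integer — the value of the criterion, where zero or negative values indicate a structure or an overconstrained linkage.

M = 9

[1;0;0] (link 0 is ground)
L+ [2;0;0]
L+ [3;0;0]
C(1,2)∈J2 [3;0;1]
PS(1,0)∈J2 [3;0;2]
P(0,2)∈J1 [3;1;2]
L+ [4;1;2]
C(2,3)∈J2 [4;1;3]
L+ [5;1;3]
PS(4,1)∈J2 [5;1;4]
L+ [6;1;4]
P(5,3)∈J1 [6;2;4]
L+ [7;2;4]
C(1,6)∈J2 [7;2;5]
mobility = 18 − 4 − 5 = 9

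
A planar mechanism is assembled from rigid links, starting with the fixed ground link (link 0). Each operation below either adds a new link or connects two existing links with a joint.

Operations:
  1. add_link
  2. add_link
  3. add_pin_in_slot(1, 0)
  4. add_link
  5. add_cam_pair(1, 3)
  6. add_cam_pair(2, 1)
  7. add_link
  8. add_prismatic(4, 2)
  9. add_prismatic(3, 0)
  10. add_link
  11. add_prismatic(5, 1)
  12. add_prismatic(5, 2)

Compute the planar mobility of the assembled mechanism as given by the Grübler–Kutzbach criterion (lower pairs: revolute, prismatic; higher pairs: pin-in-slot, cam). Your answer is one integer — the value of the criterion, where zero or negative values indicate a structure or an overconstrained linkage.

M = 4

ground; <1,0,0>
#1 <2,0,0>
#2 <3,0,0>
PS:1↔0 J2 <3,0,1>
#3 <4,0,1>
C:1↔3 J2 <4,0,2>
C:2↔1 J2 <4,0,3>
#4 <5,0,3>
P:4↔2 J1 <5,1,3>
P:3↔0 J1 <5,2,3>
#5 <6,2,3>
P:5↔1 J1 <6,3,3>
P:5↔2 J1 <6,4,3>
3×5 − 2×4 − 1×3 = 4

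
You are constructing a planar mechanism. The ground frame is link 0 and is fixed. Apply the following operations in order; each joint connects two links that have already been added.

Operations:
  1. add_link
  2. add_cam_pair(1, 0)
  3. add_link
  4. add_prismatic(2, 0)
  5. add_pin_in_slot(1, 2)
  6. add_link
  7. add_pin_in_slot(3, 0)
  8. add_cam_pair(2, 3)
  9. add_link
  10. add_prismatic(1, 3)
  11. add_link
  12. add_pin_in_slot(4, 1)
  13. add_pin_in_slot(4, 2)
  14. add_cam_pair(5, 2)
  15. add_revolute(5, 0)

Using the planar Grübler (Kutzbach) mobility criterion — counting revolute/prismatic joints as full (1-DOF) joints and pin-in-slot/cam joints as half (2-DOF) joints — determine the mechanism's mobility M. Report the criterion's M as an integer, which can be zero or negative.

M = 2

[1;0;0] (link 0 is ground)
L+ [2;0;0]
C(1,0)∈J2 [2;0;1]
L+ [3;0;1]
P(2,0)∈J1 [3;1;1]
PS(1,2)∈J2 [3;1;2]
L+ [4;1;2]
PS(3,0)∈J2 [4;1;3]
C(2,3)∈J2 [4;1;4]
L+ [5;1;4]
P(1,3)∈J1 [5;2;4]
L+ [6;2;4]
PS(4,1)∈J2 [6;2;5]
PS(4,2)∈J2 [6;2;6]
C(5,2)∈J2 [6;2;7]
R(5,0)∈J1 [6;3;7]
mobility = 15 − 6 − 7 = 2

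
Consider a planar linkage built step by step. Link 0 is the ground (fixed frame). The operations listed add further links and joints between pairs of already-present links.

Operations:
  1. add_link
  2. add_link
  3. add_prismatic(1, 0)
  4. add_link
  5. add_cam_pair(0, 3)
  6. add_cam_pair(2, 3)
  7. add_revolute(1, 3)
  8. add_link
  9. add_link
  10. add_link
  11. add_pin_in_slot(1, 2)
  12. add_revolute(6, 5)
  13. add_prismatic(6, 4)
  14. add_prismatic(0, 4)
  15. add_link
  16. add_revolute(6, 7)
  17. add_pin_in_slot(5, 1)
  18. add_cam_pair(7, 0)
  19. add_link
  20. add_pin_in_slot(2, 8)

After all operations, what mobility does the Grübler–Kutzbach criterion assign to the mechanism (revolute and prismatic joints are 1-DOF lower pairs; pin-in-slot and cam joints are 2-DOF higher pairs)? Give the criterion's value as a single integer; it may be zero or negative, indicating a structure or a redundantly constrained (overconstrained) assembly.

M = 6

link 0 = ground. State L|J1|J2 = 1|0|0
+link1  2|0|0
+link2  3|0|0
P(1,0) f=1→J1  3|1|0
+link3  4|1|0
C(0,3) f=2→J2  4|1|1
C(2,3) f=2→J2  4|1|2
R(1,3) f=1→J1  4|2|2
+link4  5|2|2
+link5  6|2|2
+link6  7|2|2
PS(1,2) f=2→J2  7|2|3
R(6,5) f=1→J1  7|3|3
P(6,4) f=1→J1  7|4|3
P(0,4) f=1→J1  7|5|3
+link7  8|5|3
R(6,7) f=1→J1  8|6|3
PS(5,1) f=2→J2  8|6|4
C(7,0) f=2→J2  8|6|5
+link8  9|6|5
PS(2,8) f=2→J2  9|6|6
M = 3(9−1)−2·6−6 = 24−12−6 = 6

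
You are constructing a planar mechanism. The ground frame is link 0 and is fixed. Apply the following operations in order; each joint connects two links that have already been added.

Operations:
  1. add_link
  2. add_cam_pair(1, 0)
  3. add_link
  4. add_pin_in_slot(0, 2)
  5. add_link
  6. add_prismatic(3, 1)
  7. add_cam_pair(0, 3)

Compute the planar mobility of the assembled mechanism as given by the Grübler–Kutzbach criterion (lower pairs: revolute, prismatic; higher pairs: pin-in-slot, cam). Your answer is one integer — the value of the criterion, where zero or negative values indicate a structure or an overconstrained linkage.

M = 4

L=1 J1=0 J2=0
add link → L=2 J1=0 J2=0
C@1,0 dof=2 J2 → L=2 J1=0 J2=1
add link → L=3 J1=0 J2=1
PS@0,2 dof=2 J2 → L=3 J1=0 J2=2
add link → L=4 J1=0 J2=2
P@3,1 dof=1 J1 → L=4 J1=1 J2=2
C@0,3 dof=2 J2 → L=4 J1=1 J2=3
M=3(L−1)−2J1−J2=3·3−2·1−3=4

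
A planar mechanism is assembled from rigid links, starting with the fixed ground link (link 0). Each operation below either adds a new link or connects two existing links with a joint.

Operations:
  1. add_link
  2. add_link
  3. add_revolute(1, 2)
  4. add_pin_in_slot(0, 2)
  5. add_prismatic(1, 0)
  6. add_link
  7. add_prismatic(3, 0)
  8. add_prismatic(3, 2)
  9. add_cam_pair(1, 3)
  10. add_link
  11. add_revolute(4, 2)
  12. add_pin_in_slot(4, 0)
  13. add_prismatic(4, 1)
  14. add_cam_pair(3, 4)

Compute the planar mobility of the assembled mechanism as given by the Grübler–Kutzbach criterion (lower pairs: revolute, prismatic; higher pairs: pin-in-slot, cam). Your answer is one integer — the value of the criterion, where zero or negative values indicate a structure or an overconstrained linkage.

link 0 = ground. State L|J1|J2 = 1|0|0
+link1  2|0|0
+link2  3|0|0
R(1,2) f=1→J1  3|1|0
PS(0,2) f=2→J2  3|1|1
P(1,0) f=1→J1  3|2|1
+link3  4|2|1
P(3,0) f=1→J1  4|3|1
P(3,2) f=1→J1  4|4|1
C(1,3) f=2→J2  4|4|2
+link4  5|4|2
R(4,2) f=1→J1  5|5|2
PS(4,0) f=2→J2  5|5|3
P(4,1) f=1→J1  5|6|3
C(3,4) f=2→J2  5|6|4
M = 3(5−1)−2·6−4 = 12−12−4 = -4

M = -4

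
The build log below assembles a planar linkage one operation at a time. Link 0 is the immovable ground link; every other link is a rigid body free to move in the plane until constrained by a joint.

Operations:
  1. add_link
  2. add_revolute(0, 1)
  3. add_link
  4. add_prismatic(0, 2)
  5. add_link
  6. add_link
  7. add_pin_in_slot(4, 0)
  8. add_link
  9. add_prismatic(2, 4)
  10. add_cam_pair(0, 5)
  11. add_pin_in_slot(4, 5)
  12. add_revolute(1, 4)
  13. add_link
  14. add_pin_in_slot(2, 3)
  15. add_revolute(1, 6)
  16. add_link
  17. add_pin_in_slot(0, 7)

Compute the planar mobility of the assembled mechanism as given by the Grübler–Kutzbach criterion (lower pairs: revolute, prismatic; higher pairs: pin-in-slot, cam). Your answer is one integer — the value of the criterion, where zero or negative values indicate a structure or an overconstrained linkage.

M = 6

(L,J1,J2)=(1,0,0); link0 fixed
link1: (2,0,0)
R 0-1 [J1]: (2,1,0)
link2: (3,1,0)
P 0-2 [J1]: (3,2,0)
link3: (4,2,0)
link4: (5,2,0)
PS 4-0 [J2]: (5,2,1)
link5: (6,2,1)
P 2-4 [J1]: (6,3,1)
C 0-5 [J2]: (6,3,2)
PS 4-5 [J2]: (6,3,3)
R 1-4 [J1]: (6,4,3)
link6: (7,4,3)
PS 2-3 [J2]: (7,4,4)
R 1-6 [J1]: (7,5,4)
link7: (8,5,4)
PS 0-7 [J2]: (8,5,5)
Grübler: 3·7 − 2·5 − 5 = 6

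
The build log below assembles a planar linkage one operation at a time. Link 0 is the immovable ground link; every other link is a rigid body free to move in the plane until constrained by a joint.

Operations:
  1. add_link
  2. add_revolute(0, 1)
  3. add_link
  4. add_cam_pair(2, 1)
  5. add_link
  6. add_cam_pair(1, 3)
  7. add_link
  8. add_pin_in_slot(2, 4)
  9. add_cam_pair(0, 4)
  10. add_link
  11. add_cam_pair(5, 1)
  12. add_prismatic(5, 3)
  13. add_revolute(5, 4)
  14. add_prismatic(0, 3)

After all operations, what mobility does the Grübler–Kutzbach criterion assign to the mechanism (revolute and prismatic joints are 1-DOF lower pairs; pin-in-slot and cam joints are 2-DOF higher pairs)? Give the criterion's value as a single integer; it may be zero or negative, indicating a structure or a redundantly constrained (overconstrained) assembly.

(L,J1,J2)=(1,0,0); link0 fixed
link1: (2,0,0)
R 0-1 [J1]: (2,1,0)
link2: (3,1,0)
C 2-1 [J2]: (3,1,1)
link3: (4,1,1)
C 1-3 [J2]: (4,1,2)
link4: (5,1,2)
PS 2-4 [J2]: (5,1,3)
C 0-4 [J2]: (5,1,4)
link5: (6,1,4)
C 5-1 [J2]: (6,1,5)
P 5-3 [J1]: (6,2,5)
R 5-4 [J1]: (6,3,5)
P 0-3 [J1]: (6,4,5)
Grübler: 3·5 − 2·4 − 5 = 2

M = 2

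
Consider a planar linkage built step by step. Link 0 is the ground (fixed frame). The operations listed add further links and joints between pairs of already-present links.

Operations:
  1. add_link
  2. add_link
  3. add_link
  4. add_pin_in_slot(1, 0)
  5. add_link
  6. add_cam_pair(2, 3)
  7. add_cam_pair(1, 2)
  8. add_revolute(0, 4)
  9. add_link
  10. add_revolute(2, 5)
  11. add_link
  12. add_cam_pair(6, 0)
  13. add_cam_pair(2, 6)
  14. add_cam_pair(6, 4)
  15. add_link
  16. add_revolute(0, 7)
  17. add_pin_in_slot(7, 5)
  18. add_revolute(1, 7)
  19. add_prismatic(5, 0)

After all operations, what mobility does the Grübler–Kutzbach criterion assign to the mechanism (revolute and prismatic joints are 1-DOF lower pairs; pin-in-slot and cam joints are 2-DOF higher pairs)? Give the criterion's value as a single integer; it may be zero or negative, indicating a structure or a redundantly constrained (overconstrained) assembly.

M = 4

link 0 = ground. State L|J1|J2 = 1|0|0
+link1  2|0|0
+link2  3|0|0
+link3  4|0|0
PS(1,0) f=2→J2  4|0|1
+link4  5|0|1
C(2,3) f=2→J2  5|0|2
C(1,2) f=2→J2  5|0|3
R(0,4) f=1→J1  5|1|3
+link5  6|1|3
R(2,5) f=1→J1  6|2|3
+link6  7|2|3
C(6,0) f=2→J2  7|2|4
C(2,6) f=2→J2  7|2|5
C(6,4) f=2→J2  7|2|6
+link7  8|2|6
R(0,7) f=1→J1  8|3|6
PS(7,5) f=2→J2  8|3|7
R(1,7) f=1→J1  8|4|7
P(5,0) f=1→J1  8|5|7
M = 3(8−1)−2·5−7 = 21−10−7 = 4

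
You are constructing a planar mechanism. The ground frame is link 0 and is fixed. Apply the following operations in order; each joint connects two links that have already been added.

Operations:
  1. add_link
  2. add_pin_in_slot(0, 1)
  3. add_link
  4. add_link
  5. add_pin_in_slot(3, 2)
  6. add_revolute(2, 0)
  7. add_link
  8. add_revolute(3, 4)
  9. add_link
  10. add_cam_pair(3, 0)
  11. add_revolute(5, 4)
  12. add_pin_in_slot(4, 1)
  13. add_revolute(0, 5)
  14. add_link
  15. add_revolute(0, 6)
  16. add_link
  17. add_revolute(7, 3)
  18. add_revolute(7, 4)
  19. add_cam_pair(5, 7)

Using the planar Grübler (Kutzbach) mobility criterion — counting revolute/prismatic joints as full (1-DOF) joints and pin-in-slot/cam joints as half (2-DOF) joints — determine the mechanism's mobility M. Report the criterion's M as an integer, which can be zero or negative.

M = 2

(L,J1,J2)=(1,0,0); link0 fixed
link1: (2,0,0)
PS 0-1 [J2]: (2,0,1)
link2: (3,0,1)
link3: (4,0,1)
PS 3-2 [J2]: (4,0,2)
R 2-0 [J1]: (4,1,2)
link4: (5,1,2)
R 3-4 [J1]: (5,2,2)
link5: (6,2,2)
C 3-0 [J2]: (6,2,3)
R 5-4 [J1]: (6,3,3)
PS 4-1 [J2]: (6,3,4)
R 0-5 [J1]: (6,4,4)
link6: (7,4,4)
R 0-6 [J1]: (7,5,4)
link7: (8,5,4)
R 7-3 [J1]: (8,6,4)
R 7-4 [J1]: (8,7,4)
C 5-7 [J2]: (8,7,5)
Grübler: 3·7 − 2·7 − 5 = 2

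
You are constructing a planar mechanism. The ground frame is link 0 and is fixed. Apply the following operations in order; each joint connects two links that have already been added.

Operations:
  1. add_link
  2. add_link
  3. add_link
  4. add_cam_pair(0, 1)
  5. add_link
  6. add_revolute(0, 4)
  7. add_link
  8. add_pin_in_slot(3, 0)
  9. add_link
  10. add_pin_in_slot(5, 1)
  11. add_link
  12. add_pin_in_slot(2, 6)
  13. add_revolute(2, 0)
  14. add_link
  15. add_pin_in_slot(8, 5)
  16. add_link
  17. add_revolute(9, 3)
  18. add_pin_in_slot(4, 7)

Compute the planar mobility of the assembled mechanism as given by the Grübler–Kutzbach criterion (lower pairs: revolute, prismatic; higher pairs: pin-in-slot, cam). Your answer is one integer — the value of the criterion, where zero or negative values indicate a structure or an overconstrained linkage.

M = 15

L=1 J1=0 J2=0
add link → L=2 J1=0 J2=0
add link → L=3 J1=0 J2=0
add link → L=4 J1=0 J2=0
C@0,1 dof=2 J2 → L=4 J1=0 J2=1
add link → L=5 J1=0 J2=1
R@0,4 dof=1 J1 → L=5 J1=1 J2=1
add link → L=6 J1=1 J2=1
PS@3,0 dof=2 J2 → L=6 J1=1 J2=2
add link → L=7 J1=1 J2=2
PS@5,1 dof=2 J2 → L=7 J1=1 J2=3
add link → L=8 J1=1 J2=3
PS@2,6 dof=2 J2 → L=8 J1=1 J2=4
R@2,0 dof=1 J1 → L=8 J1=2 J2=4
add link → L=9 J1=2 J2=4
PS@8,5 dof=2 J2 → L=9 J1=2 J2=5
add link → L=10 J1=2 J2=5
R@9,3 dof=1 J1 → L=10 J1=3 J2=5
PS@4,7 dof=2 J2 → L=10 J1=3 J2=6
M=3(L−1)−2J1−J2=3·9−2·3−6=15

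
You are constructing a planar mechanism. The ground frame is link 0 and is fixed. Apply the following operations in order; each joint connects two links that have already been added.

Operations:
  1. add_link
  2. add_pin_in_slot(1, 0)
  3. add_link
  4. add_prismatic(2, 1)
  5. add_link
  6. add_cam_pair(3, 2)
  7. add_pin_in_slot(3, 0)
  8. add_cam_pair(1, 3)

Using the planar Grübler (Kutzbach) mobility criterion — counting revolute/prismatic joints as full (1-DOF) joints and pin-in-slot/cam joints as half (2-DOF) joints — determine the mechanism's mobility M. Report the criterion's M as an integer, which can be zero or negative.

M = 3

[1;0;0] (link 0 is ground)
L+ [2;0;0]
PS(1,0)∈J2 [2;0;1]
L+ [3;0;1]
P(2,1)∈J1 [3;1;1]
L+ [4;1;1]
C(3,2)∈J2 [4;1;2]
PS(3,0)∈J2 [4;1;3]
C(1,3)∈J2 [4;1;4]
mobility = 9 − 2 − 4 = 3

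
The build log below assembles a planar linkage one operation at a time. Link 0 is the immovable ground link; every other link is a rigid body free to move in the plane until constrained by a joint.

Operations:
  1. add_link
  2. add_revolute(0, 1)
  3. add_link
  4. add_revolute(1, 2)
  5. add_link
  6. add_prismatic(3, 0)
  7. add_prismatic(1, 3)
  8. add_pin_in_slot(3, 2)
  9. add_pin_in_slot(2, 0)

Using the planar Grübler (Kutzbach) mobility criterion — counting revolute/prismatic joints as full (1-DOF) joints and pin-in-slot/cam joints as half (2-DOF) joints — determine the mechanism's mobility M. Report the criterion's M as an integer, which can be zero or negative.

(L,J1,J2)=(1,0,0); link0 fixed
link1: (2,0,0)
R 0-1 [J1]: (2,1,0)
link2: (3,1,0)
R 1-2 [J1]: (3,2,0)
link3: (4,2,0)
P 3-0 [J1]: (4,3,0)
P 1-3 [J1]: (4,4,0)
PS 3-2 [J2]: (4,4,1)
PS 2-0 [J2]: (4,4,2)
Grübler: 3·3 − 2·4 − 2 = -1

M = -1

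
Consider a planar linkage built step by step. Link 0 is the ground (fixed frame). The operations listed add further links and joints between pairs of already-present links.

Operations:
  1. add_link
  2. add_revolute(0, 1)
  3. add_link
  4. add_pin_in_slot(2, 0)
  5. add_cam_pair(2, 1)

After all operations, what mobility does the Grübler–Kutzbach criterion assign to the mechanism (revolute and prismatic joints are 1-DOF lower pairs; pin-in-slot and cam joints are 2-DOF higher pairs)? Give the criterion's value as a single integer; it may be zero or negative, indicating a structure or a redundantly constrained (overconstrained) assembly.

link 0 = ground. State L|J1|J2 = 1|0|0
+link1  2|0|0
R(0,1) f=1→J1  2|1|0
+link2  3|1|0
PS(2,0) f=2→J2  3|1|1
C(2,1) f=2→J2  3|1|2
M = 3(3−1)−2·1−2 = 6−2−2 = 2

M = 2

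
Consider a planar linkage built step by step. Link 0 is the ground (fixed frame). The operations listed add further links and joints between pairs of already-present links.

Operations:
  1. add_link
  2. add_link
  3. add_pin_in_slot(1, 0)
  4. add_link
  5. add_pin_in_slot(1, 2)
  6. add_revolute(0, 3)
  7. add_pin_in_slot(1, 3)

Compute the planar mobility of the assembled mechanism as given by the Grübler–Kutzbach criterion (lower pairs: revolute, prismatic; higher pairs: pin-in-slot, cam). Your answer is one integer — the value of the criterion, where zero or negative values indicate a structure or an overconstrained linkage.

M = 4

link 0 = ground. State L|J1|J2 = 1|0|0
+link1  2|0|0
+link2  3|0|0
PS(1,0) f=2→J2  3|0|1
+link3  4|0|1
PS(1,2) f=2→J2  4|0|2
R(0,3) f=1→J1  4|1|2
PS(1,3) f=2→J2  4|1|3
M = 3(4−1)−2·1−3 = 9−2−3 = 4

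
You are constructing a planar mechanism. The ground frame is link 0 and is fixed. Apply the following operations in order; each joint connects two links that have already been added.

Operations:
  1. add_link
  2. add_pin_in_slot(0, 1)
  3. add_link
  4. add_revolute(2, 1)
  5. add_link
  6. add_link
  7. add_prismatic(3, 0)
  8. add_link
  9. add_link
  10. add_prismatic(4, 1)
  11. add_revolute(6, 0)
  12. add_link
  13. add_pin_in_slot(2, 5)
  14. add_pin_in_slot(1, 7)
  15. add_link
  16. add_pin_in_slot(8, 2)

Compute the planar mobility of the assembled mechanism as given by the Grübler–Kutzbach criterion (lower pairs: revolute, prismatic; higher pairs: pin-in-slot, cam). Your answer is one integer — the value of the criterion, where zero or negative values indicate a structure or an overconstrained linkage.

M = 12

(L,J1,J2)=(1,0,0); link0 fixed
link1: (2,0,0)
PS 0-1 [J2]: (2,0,1)
link2: (3,0,1)
R 2-1 [J1]: (3,1,1)
link3: (4,1,1)
link4: (5,1,1)
P 3-0 [J1]: (5,2,1)
link5: (6,2,1)
link6: (7,2,1)
P 4-1 [J1]: (7,3,1)
R 6-0 [J1]: (7,4,1)
link7: (8,4,1)
PS 2-5 [J2]: (8,4,2)
PS 1-7 [J2]: (8,4,3)
link8: (9,4,3)
PS 8-2 [J2]: (9,4,4)
Grübler: 3·8 − 2·4 − 4 = 12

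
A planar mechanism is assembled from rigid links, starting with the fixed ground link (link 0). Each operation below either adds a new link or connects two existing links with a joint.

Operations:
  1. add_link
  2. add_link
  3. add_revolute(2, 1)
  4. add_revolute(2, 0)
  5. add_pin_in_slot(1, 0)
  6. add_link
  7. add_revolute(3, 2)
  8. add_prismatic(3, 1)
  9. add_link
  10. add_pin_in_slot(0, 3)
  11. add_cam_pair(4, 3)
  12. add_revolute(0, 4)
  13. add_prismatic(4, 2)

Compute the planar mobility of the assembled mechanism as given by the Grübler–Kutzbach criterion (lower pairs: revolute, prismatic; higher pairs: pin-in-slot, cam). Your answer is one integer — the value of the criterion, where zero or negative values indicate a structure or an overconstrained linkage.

M = -3

(L,J1,J2)=(1,0,0); link0 fixed
link1: (2,0,0)
link2: (3,0,0)
R 2-1 [J1]: (3,1,0)
R 2-0 [J1]: (3,2,0)
PS 1-0 [J2]: (3,2,1)
link3: (4,2,1)
R 3-2 [J1]: (4,3,1)
P 3-1 [J1]: (4,4,1)
link4: (5,4,1)
PS 0-3 [J2]: (5,4,2)
C 4-3 [J2]: (5,4,3)
R 0-4 [J1]: (5,5,3)
P 4-2 [J1]: (5,6,3)
Grübler: 3·4 − 2·6 − 3 = -3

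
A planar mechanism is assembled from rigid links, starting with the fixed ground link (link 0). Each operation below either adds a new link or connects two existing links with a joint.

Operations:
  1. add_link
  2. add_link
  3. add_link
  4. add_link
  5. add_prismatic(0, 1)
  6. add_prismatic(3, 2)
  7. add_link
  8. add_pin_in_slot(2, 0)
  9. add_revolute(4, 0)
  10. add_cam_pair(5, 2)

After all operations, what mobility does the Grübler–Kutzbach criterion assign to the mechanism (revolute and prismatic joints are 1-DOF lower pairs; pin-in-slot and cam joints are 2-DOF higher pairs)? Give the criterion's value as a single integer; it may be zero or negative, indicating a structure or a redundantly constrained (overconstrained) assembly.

M = 7

[1;0;0] (link 0 is ground)
L+ [2;0;0]
L+ [3;0;0]
L+ [4;0;0]
L+ [5;0;0]
P(0,1)∈J1 [5;1;0]
P(3,2)∈J1 [5;2;0]
L+ [6;2;0]
PS(2,0)∈J2 [6;2;1]
R(4,0)∈J1 [6;3;1]
C(5,2)∈J2 [6;3;2]
mobility = 15 − 6 − 2 = 7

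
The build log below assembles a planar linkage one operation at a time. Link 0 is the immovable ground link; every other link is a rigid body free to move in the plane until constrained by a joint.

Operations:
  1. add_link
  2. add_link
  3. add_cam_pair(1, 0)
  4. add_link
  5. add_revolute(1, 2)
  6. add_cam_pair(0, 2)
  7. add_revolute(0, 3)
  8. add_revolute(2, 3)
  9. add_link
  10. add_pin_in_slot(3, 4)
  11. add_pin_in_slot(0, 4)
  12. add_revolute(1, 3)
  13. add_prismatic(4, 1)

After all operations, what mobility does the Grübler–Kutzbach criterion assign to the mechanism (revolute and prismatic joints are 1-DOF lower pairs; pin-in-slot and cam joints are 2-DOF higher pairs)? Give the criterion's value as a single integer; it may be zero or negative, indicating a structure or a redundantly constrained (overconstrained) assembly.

L=1 J1=0 J2=0
add link → L=2 J1=0 J2=0
add link → L=3 J1=0 J2=0
C@1,0 dof=2 J2 → L=3 J1=0 J2=1
add link → L=4 J1=0 J2=1
R@1,2 dof=1 J1 → L=4 J1=1 J2=1
C@0,2 dof=2 J2 → L=4 J1=1 J2=2
R@0,3 dof=1 J1 → L=4 J1=2 J2=2
R@2,3 dof=1 J1 → L=4 J1=3 J2=2
add link → L=5 J1=3 J2=2
PS@3,4 dof=2 J2 → L=5 J1=3 J2=3
PS@0,4 dof=2 J2 → L=5 J1=3 J2=4
R@1,3 dof=1 J1 → L=5 J1=4 J2=4
P@4,1 dof=1 J1 → L=5 J1=5 J2=4
M=3(L−1)−2J1−J2=3·4−2·5−4=-2

M = -2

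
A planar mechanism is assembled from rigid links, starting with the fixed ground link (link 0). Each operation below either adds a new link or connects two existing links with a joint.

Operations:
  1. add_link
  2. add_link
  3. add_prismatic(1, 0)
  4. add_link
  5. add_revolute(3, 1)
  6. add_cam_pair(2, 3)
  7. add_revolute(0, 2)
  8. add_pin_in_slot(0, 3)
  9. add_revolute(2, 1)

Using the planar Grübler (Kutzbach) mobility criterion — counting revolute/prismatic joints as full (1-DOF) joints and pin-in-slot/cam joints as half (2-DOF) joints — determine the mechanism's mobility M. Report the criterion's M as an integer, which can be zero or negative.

M = -1

link 0 = ground. State L|J1|J2 = 1|0|0
+link1  2|0|0
+link2  3|0|0
P(1,0) f=1→J1  3|1|0
+link3  4|1|0
R(3,1) f=1→J1  4|2|0
C(2,3) f=2→J2  4|2|1
R(0,2) f=1→J1  4|3|1
PS(0,3) f=2→J2  4|3|2
R(2,1) f=1→J1  4|4|2
M = 3(4−1)−2·4−2 = 9−8−2 = -1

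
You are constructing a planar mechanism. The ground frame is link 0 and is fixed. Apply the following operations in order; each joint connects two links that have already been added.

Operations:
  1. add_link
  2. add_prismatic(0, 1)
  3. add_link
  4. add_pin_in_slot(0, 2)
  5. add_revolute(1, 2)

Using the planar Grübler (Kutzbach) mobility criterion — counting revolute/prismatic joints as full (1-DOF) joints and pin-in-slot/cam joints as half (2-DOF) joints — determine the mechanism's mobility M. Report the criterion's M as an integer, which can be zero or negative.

(L,J1,J2)=(1,0,0); link0 fixed
link1: (2,0,0)
P 0-1 [J1]: (2,1,0)
link2: (3,1,0)
PS 0-2 [J2]: (3,1,1)
R 1-2 [J1]: (3,2,1)
Grübler: 3·2 − 2·2 − 1 = 1

M = 1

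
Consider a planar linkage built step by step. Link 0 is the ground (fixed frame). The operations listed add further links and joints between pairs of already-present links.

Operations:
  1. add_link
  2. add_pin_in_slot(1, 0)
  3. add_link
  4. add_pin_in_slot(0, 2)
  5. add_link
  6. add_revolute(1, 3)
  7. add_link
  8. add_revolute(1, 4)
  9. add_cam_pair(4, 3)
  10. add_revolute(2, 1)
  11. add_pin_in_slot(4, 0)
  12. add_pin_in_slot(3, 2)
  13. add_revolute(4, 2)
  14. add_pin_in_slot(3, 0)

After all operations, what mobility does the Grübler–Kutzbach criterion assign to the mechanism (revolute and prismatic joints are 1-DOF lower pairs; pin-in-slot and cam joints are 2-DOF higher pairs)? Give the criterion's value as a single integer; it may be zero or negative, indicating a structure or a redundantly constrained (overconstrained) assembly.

M = -2

L=1 J1=0 J2=0
add link → L=2 J1=0 J2=0
PS@1,0 dof=2 J2 → L=2 J1=0 J2=1
add link → L=3 J1=0 J2=1
PS@0,2 dof=2 J2 → L=3 J1=0 J2=2
add link → L=4 J1=0 J2=2
R@1,3 dof=1 J1 → L=4 J1=1 J2=2
add link → L=5 J1=1 J2=2
R@1,4 dof=1 J1 → L=5 J1=2 J2=2
C@4,3 dof=2 J2 → L=5 J1=2 J2=3
R@2,1 dof=1 J1 → L=5 J1=3 J2=3
PS@4,0 dof=2 J2 → L=5 J1=3 J2=4
PS@3,2 dof=2 J2 → L=5 J1=3 J2=5
R@4,2 dof=1 J1 → L=5 J1=4 J2=5
PS@3,0 dof=2 J2 → L=5 J1=4 J2=6
M=3(L−1)−2J1−J2=3·4−2·4−6=-2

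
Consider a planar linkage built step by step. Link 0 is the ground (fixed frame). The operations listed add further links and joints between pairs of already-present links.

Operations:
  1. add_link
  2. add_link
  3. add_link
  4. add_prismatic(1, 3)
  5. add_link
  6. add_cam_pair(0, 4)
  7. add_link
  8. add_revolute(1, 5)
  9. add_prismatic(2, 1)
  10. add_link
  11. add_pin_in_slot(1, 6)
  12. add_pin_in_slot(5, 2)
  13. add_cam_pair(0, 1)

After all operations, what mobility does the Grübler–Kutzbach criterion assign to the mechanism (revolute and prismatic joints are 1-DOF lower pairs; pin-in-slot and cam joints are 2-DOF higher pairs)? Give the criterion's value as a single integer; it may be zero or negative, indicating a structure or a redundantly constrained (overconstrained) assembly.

ground; <1,0,0>
#1 <2,0,0>
#2 <3,0,0>
#3 <4,0,0>
P:1↔3 J1 <4,1,0>
#4 <5,1,0>
C:0↔4 J2 <5,1,1>
#5 <6,1,1>
R:1↔5 J1 <6,2,1>
P:2↔1 J1 <6,3,1>
#6 <7,3,1>
PS:1↔6 J2 <7,3,2>
PS:5↔2 J2 <7,3,3>
C:0↔1 J2 <7,3,4>
3×6 − 2×3 − 1×4 = 8

M = 8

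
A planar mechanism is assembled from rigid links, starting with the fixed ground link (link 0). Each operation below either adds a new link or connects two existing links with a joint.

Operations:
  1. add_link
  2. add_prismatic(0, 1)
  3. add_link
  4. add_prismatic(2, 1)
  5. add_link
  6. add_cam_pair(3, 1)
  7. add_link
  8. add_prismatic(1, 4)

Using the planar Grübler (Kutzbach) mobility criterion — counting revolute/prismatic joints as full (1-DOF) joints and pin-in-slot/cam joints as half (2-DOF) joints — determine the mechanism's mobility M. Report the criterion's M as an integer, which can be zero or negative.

M = 5

(L,J1,J2)=(1,0,0); link0 fixed
link1: (2,0,0)
P 0-1 [J1]: (2,1,0)
link2: (3,1,0)
P 2-1 [J1]: (3,2,0)
link3: (4,2,0)
C 3-1 [J2]: (4,2,1)
link4: (5,2,1)
P 1-4 [J1]: (5,3,1)
Grübler: 3·4 − 2·3 − 1 = 5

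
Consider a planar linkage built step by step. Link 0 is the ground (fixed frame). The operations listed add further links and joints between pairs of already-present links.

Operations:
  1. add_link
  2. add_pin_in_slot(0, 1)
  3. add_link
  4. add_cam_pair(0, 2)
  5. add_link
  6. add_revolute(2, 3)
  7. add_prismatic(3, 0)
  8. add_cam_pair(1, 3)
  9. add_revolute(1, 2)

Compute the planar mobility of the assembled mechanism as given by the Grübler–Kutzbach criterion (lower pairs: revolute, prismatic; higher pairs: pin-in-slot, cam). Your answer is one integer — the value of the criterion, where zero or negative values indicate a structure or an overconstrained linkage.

M = 0

L=1 J1=0 J2=0
add link → L=2 J1=0 J2=0
PS@0,1 dof=2 J2 → L=2 J1=0 J2=1
add link → L=3 J1=0 J2=1
C@0,2 dof=2 J2 → L=3 J1=0 J2=2
add link → L=4 J1=0 J2=2
R@2,3 dof=1 J1 → L=4 J1=1 J2=2
P@3,0 dof=1 J1 → L=4 J1=2 J2=2
C@1,3 dof=2 J2 → L=4 J1=2 J2=3
R@1,2 dof=1 J1 → L=4 J1=3 J2=3
M=3(L−1)−2J1−J2=3·3−2·3−3=0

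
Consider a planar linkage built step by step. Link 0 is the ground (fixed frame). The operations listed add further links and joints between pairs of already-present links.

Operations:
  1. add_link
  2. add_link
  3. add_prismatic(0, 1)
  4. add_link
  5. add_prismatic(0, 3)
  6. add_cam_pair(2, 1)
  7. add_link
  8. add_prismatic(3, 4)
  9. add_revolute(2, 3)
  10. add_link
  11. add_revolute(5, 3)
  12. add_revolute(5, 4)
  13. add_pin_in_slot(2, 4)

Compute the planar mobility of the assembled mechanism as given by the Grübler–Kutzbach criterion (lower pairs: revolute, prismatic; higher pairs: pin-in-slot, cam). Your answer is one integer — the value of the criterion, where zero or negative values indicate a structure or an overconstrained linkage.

[1;0;0] (link 0 is ground)
L+ [2;0;0]
L+ [3;0;0]
P(0,1)∈J1 [3;1;0]
L+ [4;1;0]
P(0,3)∈J1 [4;2;0]
C(2,1)∈J2 [4;2;1]
L+ [5;2;1]
P(3,4)∈J1 [5;3;1]
R(2,3)∈J1 [5;4;1]
L+ [6;4;1]
R(5,3)∈J1 [6;5;1]
R(5,4)∈J1 [6;6;1]
PS(2,4)∈J2 [6;6;2]
mobility = 15 − 12 − 2 = 1

M = 1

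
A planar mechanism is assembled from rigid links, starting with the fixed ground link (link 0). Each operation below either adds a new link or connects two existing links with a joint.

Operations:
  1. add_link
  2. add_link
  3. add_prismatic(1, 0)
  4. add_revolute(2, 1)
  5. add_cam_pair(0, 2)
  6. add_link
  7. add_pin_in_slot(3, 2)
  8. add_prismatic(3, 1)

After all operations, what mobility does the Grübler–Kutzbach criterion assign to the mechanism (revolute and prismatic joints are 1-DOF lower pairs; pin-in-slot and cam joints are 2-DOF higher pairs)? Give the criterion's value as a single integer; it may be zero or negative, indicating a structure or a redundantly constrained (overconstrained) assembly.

M = 1

link 0 = ground. State L|J1|J2 = 1|0|0
+link1  2|0|0
+link2  3|0|0
P(1,0) f=1→J1  3|1|0
R(2,1) f=1→J1  3|2|0
C(0,2) f=2→J2  3|2|1
+link3  4|2|1
PS(3,2) f=2→J2  4|2|2
P(3,1) f=1→J1  4|3|2
M = 3(4−1)−2·3−2 = 9−6−2 = 1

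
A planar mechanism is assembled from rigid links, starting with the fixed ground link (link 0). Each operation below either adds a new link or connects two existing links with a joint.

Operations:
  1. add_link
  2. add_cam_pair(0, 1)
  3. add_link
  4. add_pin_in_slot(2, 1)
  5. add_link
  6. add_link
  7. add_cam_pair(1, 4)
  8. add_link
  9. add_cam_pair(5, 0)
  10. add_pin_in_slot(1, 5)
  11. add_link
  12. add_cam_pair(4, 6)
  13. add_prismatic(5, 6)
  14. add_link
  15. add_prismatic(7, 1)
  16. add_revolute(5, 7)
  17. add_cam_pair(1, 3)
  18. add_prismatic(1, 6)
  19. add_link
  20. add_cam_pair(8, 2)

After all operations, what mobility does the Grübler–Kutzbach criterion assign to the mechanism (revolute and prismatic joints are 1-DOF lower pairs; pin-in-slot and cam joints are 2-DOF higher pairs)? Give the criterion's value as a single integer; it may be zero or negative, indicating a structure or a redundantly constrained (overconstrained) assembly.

link 0 = ground. State L|J1|J2 = 1|0|0
+link1  2|0|0
C(0,1) f=2→J2  2|0|1
+link2  3|0|1
PS(2,1) f=2→J2  3|0|2
+link3  4|0|2
+link4  5|0|2
C(1,4) f=2→J2  5|0|3
+link5  6|0|3
C(5,0) f=2→J2  6|0|4
PS(1,5) f=2→J2  6|0|5
+link6  7|0|5
C(4,6) f=2→J2  7|0|6
P(5,6) f=1→J1  7|1|6
+link7  8|1|6
P(7,1) f=1→J1  8|2|6
R(5,7) f=1→J1  8|3|6
C(1,3) f=2→J2  8|3|7
P(1,6) f=1→J1  8|4|7
+link8  9|4|7
C(8,2) f=2→J2  9|4|8
M = 3(9−1)−2·4−8 = 24−8−8 = 8

M = 8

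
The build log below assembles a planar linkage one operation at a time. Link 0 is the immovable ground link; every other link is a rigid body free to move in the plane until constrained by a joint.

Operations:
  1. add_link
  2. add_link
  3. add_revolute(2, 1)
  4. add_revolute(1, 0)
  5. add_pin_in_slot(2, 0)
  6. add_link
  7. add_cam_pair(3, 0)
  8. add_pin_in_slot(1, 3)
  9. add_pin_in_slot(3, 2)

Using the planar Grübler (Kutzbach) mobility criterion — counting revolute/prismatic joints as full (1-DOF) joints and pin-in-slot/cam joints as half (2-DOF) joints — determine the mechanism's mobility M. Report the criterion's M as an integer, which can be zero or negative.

M = 1

link 0 = ground. State L|J1|J2 = 1|0|0
+link1  2|0|0
+link2  3|0|0
R(2,1) f=1→J1  3|1|0
R(1,0) f=1→J1  3|2|0
PS(2,0) f=2→J2  3|2|1
+link3  4|2|1
C(3,0) f=2→J2  4|2|2
PS(1,3) f=2→J2  4|2|3
PS(3,2) f=2→J2  4|2|4
M = 3(4−1)−2·2−4 = 9−4−4 = 1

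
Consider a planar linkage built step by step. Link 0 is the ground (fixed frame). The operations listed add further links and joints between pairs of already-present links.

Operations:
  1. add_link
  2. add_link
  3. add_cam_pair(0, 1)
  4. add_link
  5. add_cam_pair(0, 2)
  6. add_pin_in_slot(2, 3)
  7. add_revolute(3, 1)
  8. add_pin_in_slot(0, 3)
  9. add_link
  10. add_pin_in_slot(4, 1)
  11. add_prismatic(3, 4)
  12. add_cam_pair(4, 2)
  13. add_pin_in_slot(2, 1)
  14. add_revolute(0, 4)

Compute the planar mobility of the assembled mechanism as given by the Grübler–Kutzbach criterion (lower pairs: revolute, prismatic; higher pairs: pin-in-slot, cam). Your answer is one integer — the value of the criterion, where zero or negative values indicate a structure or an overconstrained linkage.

M = -1

ground; <1,0,0>
#1 <2,0,0>
#2 <3,0,0>
C:0↔1 J2 <3,0,1>
#3 <4,0,1>
C:0↔2 J2 <4,0,2>
PS:2↔3 J2 <4,0,3>
R:3↔1 J1 <4,1,3>
PS:0↔3 J2 <4,1,4>
#4 <5,1,4>
PS:4↔1 J2 <5,1,5>
P:3↔4 J1 <5,2,5>
C:4↔2 J2 <5,2,6>
PS:2↔1 J2 <5,2,7>
R:0↔4 J1 <5,3,7>
3×4 − 2×3 − 1×7 = -1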